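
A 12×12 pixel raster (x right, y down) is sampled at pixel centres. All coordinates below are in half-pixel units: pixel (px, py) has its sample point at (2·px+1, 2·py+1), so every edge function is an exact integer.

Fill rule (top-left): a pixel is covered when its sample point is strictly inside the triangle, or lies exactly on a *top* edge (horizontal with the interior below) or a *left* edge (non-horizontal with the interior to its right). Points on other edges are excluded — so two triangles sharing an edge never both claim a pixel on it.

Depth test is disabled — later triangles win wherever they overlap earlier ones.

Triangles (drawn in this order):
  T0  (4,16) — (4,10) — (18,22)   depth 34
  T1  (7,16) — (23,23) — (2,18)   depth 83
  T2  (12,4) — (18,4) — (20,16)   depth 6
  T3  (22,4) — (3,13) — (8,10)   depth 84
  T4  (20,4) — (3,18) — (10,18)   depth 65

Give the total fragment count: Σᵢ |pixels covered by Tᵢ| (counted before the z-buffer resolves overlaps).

T0:
  2·area = 84
  edge (4, 16)→(4, 10): d=(0,-6) top-left  bias=+0
  edge (4, 10)→(18, 22): d=(14,12) right/bottom  bias=-1
  edge (18, 22)→(4, 16): d=(-14,-6) top-left  bias=+0
    (2,5)@(5, 11): e=[6,2,76] → █
    (3,5)@(7, 11): e=[18,-22,88] → ·
    (2,6)@(5, 13): e=[6,30,48] → █
    (3,6)@(7, 13): e=[18,6,60] → █
    (4,6)@(9, 13): e=[30,-18,72] → ·
    (2,7)@(5, 15): e=[6,58,20] → █
    (4,7)@(9, 15): e=[30,10,44] → █
    (5,7)@(11, 15): e=[42,-14,56] → ·
    (2,8)@(5, 17): e=[6,86,-8] → ·
    (3,8)@(7, 17): e=[18,62,4] → █
    (5,8)@(11, 17): e=[42,14,28] → █
    (6,8)@(13, 17): e=[54,-10,40] → ·
    (5,9)@(11, 19): e=[42,42,0] → █  [on edge]
  covered (11 px):
    · · · · · · · · · · · ·
    · · · · · · · · · · · ·
    · · · · · · · · · · · ·
    · · · · · · · · · · · ·
    · · · · · · · · · · · ·
    · · █ · · · · · · · · ·
    · · █ █ · · · · · · · ·
    · · █ █ █ · · · · · · ·
    · · · █ █ █ · · · · · ·
    · · · · · █ █ · · · · ·
    · · · · · · · · · · · ·
    · · · · · · · · · · · ·
T1:
  2·area = 67
  edge (7, 16)→(23, 23): d=(16,7) right/bottom  bias=-1
  edge (23, 23)→(2, 18): d=(-21,-5) top-left  bias=+0
  edge (2, 18)→(7, 16): d=(5,-2) top-left  bias=+0
    (2,8)@(5, 17): e=[30,36,1] → █
    (3,8)@(7, 17): e=[16,46,5] → █
    (4,8)@(9, 17): e=[2,56,9] → █
    (5,8)@(11, 17): e=[-12,66,13] → ·
    (2,9)@(5, 19): e=[62,-6,11] → ·
    (3,9)@(7, 19): e=[48,4,15] → █
    (5,9)@(11, 19): e=[20,24,23] → █
    (6,9)@(13, 19): e=[6,34,27] → █
    (7,9)@(15, 19): e=[-8,44,31] → ·
    (3,10)@(7, 21): e=[80,-38,25] → ·
    (4,10)@(9, 21): e=[66,-28,29] → ·
    (5,10)@(11, 21): e=[52,-18,33] → ·
    (11,11)@(23, 23): e=[0,0,67] → ·  [on edge]
  covered (9 px):
    · · · · · · · · · · · ·
    · · · · · · · · · · · ·
    · · · · · · · · · · · ·
    · · · · · · · · · · · ·
    · · · · · · · · · · · ·
    · · · · · · · · · · · ·
    · · · · · · · · · · · ·
    · · · · · · · · · · · ·
    · · █ █ █ · · · · · · ·
    · · · █ █ █ █ · · · · ·
    · · · · · · · █ █ · · ·
    · · · · · · · · · · · ·
T2:
  2·area = 72
  edge (12, 4)→(18, 4): d=(6,0) top-left  bias=+0
  edge (18, 4)→(20, 16): d=(2,12) right/bottom  bias=-1
  edge (20, 16)→(12, 4): d=(-8,-12) top-left  bias=+0
    (6,2)@(13, 5): e=[6,62,4] → █
    (7,2)@(15, 5): e=[6,38,28] → █
    (8,2)@(17, 5): e=[6,14,52] → █
    (9,2)@(19, 5): e=[6,-10,76] → ·
    (6,3)@(13, 7): e=[18,66,-12] → ·
    (7,3)@(15, 7): e=[18,42,12] → █
    (9,3)@(19, 7): e=[18,-6,60] → ·
    (7,4)@(15, 9): e=[30,46,-4] → ·
    (8,4)@(17, 9): e=[30,22,20] → █
    (9,4)@(19, 9): e=[30,-2,44] → ·
    (8,5)@(17, 11): e=[42,26,4] → █
    (9,5)@(19, 11): e=[42,2,28] → █
  covered (9 px):
    · · · · · · · · · · · ·
    · · · · · · · · · · · ·
    · · · · · · █ █ █ · · ·
    · · · · · · · █ █ · · ·
    · · · · · · · · █ · · ·
    · · · · · · · · █ █ · ·
    · · · · · · · · · █ · ·
    · · · · · · · · · · · ·
    · · · · · · · · · · · ·
    · · · · · · · · · · · ·
    · · · · · · · · · · · ·
    · · · · · · · · · · · ·
T3:
  2·area = 12
  edge (22, 4)→(3, 13): d=(-19,9) right/bottom  bias=-1
  edge (3, 13)→(8, 10): d=(5,-3) top-left  bias=+0
  edge (8, 10)→(22, 4): d=(14,-6) top-left  bias=+0
    (11,0)@(23, 1): e=[48,0,-36] → ·  [on edge]
    (6,3)@(13, 7): e=[24,0,-12] → ·  [on edge]
    (7,3)@(15, 7): e=[6,6,0] → █  [on edge]
    (8,3)@(17, 7): e=[-12,12,12] → ·
    (5,4)@(11, 9): e=[4,4,4] → █
    (6,4)@(13, 9): e=[-14,10,16] → ·
    (7,4)@(15, 9): e=[-32,16,28] → ·
    (3,5)@(7, 11): e=[2,2,8] → █
    (4,5)@(9, 11): e=[-16,8,20] → ·
    (5,5)@(11, 11): e=[-34,14,32] → ·
    (0,6)@(1, 13): e=[18,-6,0] → ·  [on edge]
    (1,6)@(3, 13): e=[0,0,12] → ·  [on edge]
  covered (3 px):
    · · · · · · · · · · · ·
    · · · · · · · · · · · ·
    · · · · · · · · · · · ·
    · · · · · · · █ · · · ·
    · · · · · █ · · · · · ·
    · · · █ · · · · · · · ·
    · · · · · · · · · · · ·
    · · · · · · · · · · · ·
    · · · · · · · · · · · ·
    · · · · · · · · · · · ·
    · · · · · · · · · · · ·
    · · · · · · · · · · · ·
T4:
  2·area = 98  (B↔C swapped to make it positive)
  edge (20, 4)→(10, 18): d=(-10,14) right/bottom  bias=-1
  edge (10, 18)→(3, 18): d=(-7,0) right/bottom  bias=-1
  edge (3, 18)→(20, 4): d=(17,-14) top-left  bias=+0
    (9,2)@(19, 5): e=[4,91,3] → █
    (10,2)@(21, 5): e=[-24,91,31] → ·
    (8,3)@(17, 7): e=[12,77,9] → █
    (9,3)@(19, 7): e=[-16,77,37] → ·
    (7,4)@(15, 9): e=[20,63,15] → █
    (8,4)@(17, 9): e=[-8,63,43] → ·
    (6,5)@(13, 11): e=[28,49,21] → █
    (7,5)@(15, 11): e=[0,49,49] → ·  [on edge]
    (5,6)@(11, 13): e=[36,35,27] → █
    (7,6)@(15, 13): e=[-20,35,83] → ·
    (3,7)@(7, 15): e=[72,21,5] → █
    (4,7)@(9, 15): e=[44,21,33] → █
  covered (12 px):
    · · · · · · · · · · · ·
    · · · · · · · · · · · ·
    · · · · · · · · · █ · ·
    · · · · · · · · █ · · ·
    · · · · · · · █ · · · ·
    · · · · · · █ · · · · ·
    · · · · · █ █ · · · · ·
    · · · █ █ █ · · · · · ·
    · · █ █ █ · · · · · · ·
    · · · · · · · · · · · ·
    · · · · · · · · · · · ·
    · · · · · · · · · · · ·

Result: 44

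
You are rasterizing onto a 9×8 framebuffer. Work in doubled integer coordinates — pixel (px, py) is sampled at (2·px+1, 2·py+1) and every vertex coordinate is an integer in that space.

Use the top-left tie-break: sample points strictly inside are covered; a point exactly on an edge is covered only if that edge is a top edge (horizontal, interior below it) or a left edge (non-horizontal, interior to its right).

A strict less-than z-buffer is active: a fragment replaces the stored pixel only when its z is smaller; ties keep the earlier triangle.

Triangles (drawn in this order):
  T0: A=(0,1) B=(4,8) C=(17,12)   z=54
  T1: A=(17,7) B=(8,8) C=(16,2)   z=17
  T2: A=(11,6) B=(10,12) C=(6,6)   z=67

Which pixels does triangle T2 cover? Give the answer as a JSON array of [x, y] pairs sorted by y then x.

T0:
  2·area = 75  (B↔C swapped to make it positive)
  edge (0, 1)→(17, 12): d=(17,11) right/bottom  bias=-1
  edge (17, 12)→(4, 8): d=(-13,-4) top-left  bias=+0
  edge (4, 8)→(0, 1): d=(-4,-7) top-left  bias=+0
    (1,1)@(3, 3): e=[1,61,13] → X
    (2,1)@(5, 3): e=[-21,69,27] → .
    (1,2)@(3, 5): e=[35,35,5] → X
    (2,2)@(5, 5): e=[13,43,19] → X
    (3,2)@(7, 5): e=[-9,51,33] → .
    (1,3)@(3, 7): e=[69,9,-3] → .
    (2,3)@(5, 7): e=[47,17,11] → X
    (3,3)@(7, 7): e=[25,25,25] → X
    (4,3)@(9, 7): e=[3,33,39] → X
    (5,3)@(11, 7): e=[-19,41,53] → .
    (2,4)@(5, 9): e=[81,-9,3] → .
    (3,4)@(7, 9): e=[59,-1,17] → .
  covered (9 px):
    . . . . . . . . .
    . X . . . . . . .
    . X X . . . . . .
    . . X X X . . . .
    . . . . X X . . .
    . . . . . . . X .
    . . . . . . . . .
    . . . . . . . . .
T1:
  2·area = 46
  edge (17, 7)→(8, 8): d=(-9,1) right/bottom  bias=-1
  edge (8, 8)→(16, 2): d=(8,-6) top-left  bias=+0
  edge (16, 2)→(17, 7): d=(1,5) right/bottom  bias=-1
    (7,1)@(15, 3): e=[38,2,6] → X
    (8,1)@(17, 3): e=[36,14,-4] → .
    (6,2)@(13, 5): e=[22,6,18] → X
    (8,2)@(17, 5): e=[18,30,-2] → .
    (5,3)@(11, 7): e=[6,10,30] → X
    (8,3)@(17, 7): e=[0,46,0] → .  [on edge]
    (5,4)@(11, 9): e=[-12,26,32] → .
    (6,4)@(13, 9): e=[-14,38,22] → .
    (7,4)@(15, 9): e=[-16,50,12] → .
  covered (6 px):
    . . . . . . . . .
    . . . . . . . X .
    . . . . . . X X .
    . . . . . X X X .
    . . . . . . . . .
    . . . . . . . . .
    . . . . . . . . .
    . . . . . . . . .
T2:
  2·area = 30
  edge (11, 6)→(10, 12): d=(-1,6) right/bottom  bias=-1
  edge (10, 12)→(6, 6): d=(-4,-6) top-left  bias=+0
  edge (6, 6)→(11, 6): d=(5,0) top-left  bias=+0
    (3,3)@(7, 7): e=[23,2,5] → X
    (4,3)@(9, 7): e=[11,14,5] → X
    (5,3)@(11, 7): e=[-1,26,5] → .
    (3,4)@(7, 9): e=[21,-6,15] → .
    (4,4)@(9, 9): e=[9,6,15] → X
    (5,4)@(11, 9): e=[-3,18,15] → .
    (4,5)@(9, 11): e=[7,-2,25] → .
  covered (3 px):
    . . . . . . . . .
    . . . . . . . . .
    . . . . . . . . .
    . . . X X . . . .
    . . . . X . . . .
    . . . . . . . . .
    . . . . . . . . .
    . . . . . . . . .

Answer: [[3,3],[4,3],[4,4]]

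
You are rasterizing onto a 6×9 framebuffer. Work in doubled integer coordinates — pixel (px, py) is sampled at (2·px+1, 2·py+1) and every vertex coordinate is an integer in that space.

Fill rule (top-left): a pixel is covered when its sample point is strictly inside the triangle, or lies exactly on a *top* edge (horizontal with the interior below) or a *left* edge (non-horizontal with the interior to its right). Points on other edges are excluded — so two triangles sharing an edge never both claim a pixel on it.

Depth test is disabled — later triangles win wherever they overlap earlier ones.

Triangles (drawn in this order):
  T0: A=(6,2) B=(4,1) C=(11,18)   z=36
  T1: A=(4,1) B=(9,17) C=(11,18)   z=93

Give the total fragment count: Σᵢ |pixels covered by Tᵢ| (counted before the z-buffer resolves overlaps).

T0:
  2·area = 27  (B↔C swapped to make it positive)
  edge (6, 2)→(11, 18): d=(5,16) right/bottom  bias=-1
  edge (11, 18)→(4, 1): d=(-7,-17) top-left  bias=+0
  edge (4, 1)→(6, 2): d=(2,1) right/bottom  bias=-1
    (2,1)@(5, 3): e=[21,3,3] → X
    (3,1)@(7, 3): e=[-11,37,1] → .
    (2,2)@(5, 5): e=[31,-11,7] → .
    (3,3)@(7, 7): e=[9,9,9] → X
    (4,3)@(9, 7): e=[-23,43,7] → .
    (3,4)@(7, 9): e=[19,-5,13] → .
    (4,6)@(9, 13): e=[7,1,19] → X
    (5,6)@(11, 13): e=[-25,35,17] → .
    (4,7)@(9, 15): e=[17,-13,23] → .
  covered (3 px):
    . . . . . .
    . . X . . .
    . . . . . .
    . . . X . .
    . . . . . .
    . . . . . .
    . . . . X .
    . . . . . .
    . . . . . .
T1:
  2·area = 27  (B↔C swapped to make it positive)
  edge (4, 1)→(11, 18): d=(7,17) right/bottom  bias=-1
  edge (11, 18)→(9, 17): d=(-2,-1) top-left  bias=+0
  edge (9, 17)→(4, 1): d=(-5,-16) top-left  bias=+0
    (3,4)@(7, 9): e=[5,14,8] → X
    (4,4)@(9, 9): e=[-29,16,40] → .
    (3,5)@(7, 11): e=[19,10,-2] → .
    (0,6)@(1, 13): e=[135,0,-108] → .  [on edge]
    (2,7)@(5, 15): e=[81,0,-54] → .  [on edge]
    (4,7)@(9, 15): e=[13,4,10] → X
    (5,7)@(11, 15): e=[-21,6,42] → .
    (4,8)@(9, 17): e=[27,0,0] → X  [on edge]
    (5,8)@(11, 17): e=[-7,2,32] → .
  covered (3 px):
    . . . . . .
    . . . . . .
    . . . . . .
    . . . . . .
    . . . X . .
    . . . . . .
    . . . . . .
    . . . . X .
    . . . . X .

Final: 6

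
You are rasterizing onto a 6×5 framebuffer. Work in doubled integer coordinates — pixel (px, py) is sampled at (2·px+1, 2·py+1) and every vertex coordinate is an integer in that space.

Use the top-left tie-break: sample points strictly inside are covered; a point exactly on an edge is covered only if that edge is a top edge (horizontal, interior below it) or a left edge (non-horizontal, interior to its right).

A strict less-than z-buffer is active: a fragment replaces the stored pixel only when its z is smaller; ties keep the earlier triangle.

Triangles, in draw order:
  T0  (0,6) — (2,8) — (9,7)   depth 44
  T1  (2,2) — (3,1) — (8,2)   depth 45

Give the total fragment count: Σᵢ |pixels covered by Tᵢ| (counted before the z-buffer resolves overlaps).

T0:
  2·area = 16  (B↔C swapped to make it positive)
  edge (0, 6)→(9, 7): d=(9,1) right/bottom  bias=-1
  edge (9, 7)→(2, 8): d=(-7,1) right/bottom  bias=-1
  edge (2, 8)→(0, 6): d=(-2,-2) top-left  bias=+0
    (0,3)@(1, 7): e=[8,8,0] → █  [on edge]
    (1,3)@(3, 7): e=[6,6,4] → █
    (2,3)@(5, 7): e=[4,4,8] → █
    (3,3)@(7, 7): e=[2,2,12] → █
    (4,3)@(9, 7): e=[0,0,16] → ·  [on edge]
    (0,4)@(1, 9): e=[26,-6,-4] → ·
    (1,4)@(3, 9): e=[24,-8,0] → ·  [on edge]
    (2,4)@(5, 9): e=[22,-10,4] → ·
    (3,4)@(7, 9): e=[20,-12,8] → ·
  covered (4 px):
    · · · · · ·
    · · · · · ·
    · · · · · ·
    █ █ █ █ · ·
    · · · · · ·
T1:
  2·area = 6
  edge (2, 2)→(3, 1): d=(1,-1) top-left  bias=+0
  edge (3, 1)→(8, 2): d=(5,1) right/bottom  bias=-1
  edge (8, 2)→(2, 2): d=(-6,0) right/bottom  bias=-1
    (1,0)@(3, 1): e=[0,0,6] → ·  [on edge]
    (0,1)@(1, 3): e=[0,12,-6] → ·  [on edge]
  covered (0 px):
    · · · · · ·
    · · · · · ·
    · · · · · ·
    · · · · · ·
    · · · · · ·

Result: 4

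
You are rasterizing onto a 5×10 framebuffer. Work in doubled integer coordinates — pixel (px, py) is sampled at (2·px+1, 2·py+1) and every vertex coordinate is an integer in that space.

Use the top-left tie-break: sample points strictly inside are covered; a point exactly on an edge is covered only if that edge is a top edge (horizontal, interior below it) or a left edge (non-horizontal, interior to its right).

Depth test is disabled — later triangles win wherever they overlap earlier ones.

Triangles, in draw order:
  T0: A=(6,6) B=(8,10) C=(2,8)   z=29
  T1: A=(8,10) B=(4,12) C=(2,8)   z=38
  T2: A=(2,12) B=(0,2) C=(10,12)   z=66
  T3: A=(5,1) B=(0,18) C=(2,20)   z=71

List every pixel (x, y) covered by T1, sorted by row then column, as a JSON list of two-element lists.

T0:
  2·area = 20
  edge (6, 6)→(8, 10): d=(2,4) right/bottom  bias=-1
  edge (8, 10)→(2, 8): d=(-6,-2) top-left  bias=+0
  edge (2, 8)→(6, 6): d=(4,-2) top-left  bias=+0
    (2,3)@(5, 7): e=[6,12,2] → █
    (3,3)@(7, 7): e=[-2,16,6] → ·
    (2,4)@(5, 9): e=[10,0,10] → █  [on edge]
    (3,4)@(7, 9): e=[2,4,14] → █
    (4,4)@(9, 9): e=[-6,8,18] → ·
    (2,5)@(5, 11): e=[14,-12,18] → ·
    (3,5)@(7, 11): e=[6,-8,22] → ·
  covered (3 px):
    · · · · ·
    · · · · ·
    · · · · ·
    · · █ · ·
    · · █ █ ·
    · · · · ·
    · · · · ·
    · · · · ·
    · · · · ·
    · · · · ·
T1:
  2·area = 20
  edge (8, 10)→(4, 12): d=(-4,2) right/bottom  bias=-1
  edge (4, 12)→(2, 8): d=(-2,-4) top-left  bias=+0
  edge (2, 8)→(8, 10): d=(6,2) right/bottom  bias=-1
    (1,4)@(3, 9): e=[14,2,4] → █
    (2,4)@(5, 9): e=[10,10,0] → ·  [on edge]
    (1,5)@(3, 11): e=[6,-2,16] → ·
    (2,5)@(5, 11): e=[2,6,12] → █
    (3,5)@(7, 11): e=[-2,14,8] → ·
    (2,6)@(5, 13): e=[-6,2,24] → ·
  covered (2 px):
    · · · · ·
    · · · · ·
    · · · · ·
    · · · · ·
    · █ · · ·
    · · █ · ·
    · · · · ·
    · · · · ·
    · · · · ·
    · · · · ·
T2:
  2·area = 80
  edge (2, 12)→(0, 2): d=(-2,-10) top-left  bias=+0
  edge (0, 2)→(10, 12): d=(10,10) right/bottom  bias=-1
  edge (10, 12)→(2, 12): d=(-8,0) right/bottom  bias=-1
    (0,1)@(1, 3): e=[8,0,72] → ·  [on edge]
    (0,2)@(1, 5): e=[4,20,56] → █
    (1,2)@(3, 5): e=[24,0,56] → ·  [on edge]
    (0,3)@(1, 7): e=[0,40,40] → █  [on edge]
    (1,3)@(3, 7): e=[20,20,40] → █
    (2,3)@(5, 7): e=[40,0,40] → ·  [on edge]
    (0,4)@(1, 9): e=[-4,60,24] → ·
    (1,4)@(3, 9): e=[16,40,24] → █
    (2,4)@(5, 9): e=[36,20,24] → █
    (3,4)@(7, 9): e=[56,0,24] → ·  [on edge]
    (1,5)@(3, 11): e=[12,60,8] → █
    (3,5)@(7, 11): e=[52,20,8] → █
    (4,5)@(9, 11): e=[72,0,8] → ·  [on edge]
    (1,8)@(3, 17): e=[0,120,-40] → ·  [on edge]
  covered (8 px):
    · · · · ·
    · · · · ·
    █ · · · ·
    █ █ · · ·
    · █ █ · ·
    · █ █ █ ·
    · · · · ·
    · · · · ·
    · · · · ·
    · · · · ·
T3:
  2·area = 44  (B↔C swapped to make it positive)
  edge (5, 1)→(2, 20): d=(-3,19) right/bottom  bias=-1
  edge (2, 20)→(0, 18): d=(-2,-2) top-left  bias=+0
  edge (0, 18)→(5, 1): d=(5,-17) top-left  bias=+0
    (2,0)@(5, 1): e=[0,44,0] → ·  [on edge]
    (1,4)@(3, 9): e=[14,24,6] → █
    (2,4)@(5, 9): e=[-24,28,40] → ·
    (1,5)@(3, 11): e=[8,20,16] → █
    (2,5)@(5, 11): e=[-30,24,50] → ·
    (1,6)@(3, 13): e=[2,16,26] → █
    (2,6)@(5, 13): e=[-36,20,60] → ·
    (0,7)@(1, 15): e=[34,8,2] → █
    (1,7)@(3, 15): e=[-4,12,36] → ·
    (0,8)@(1, 17): e=[28,4,12] → █
    (1,8)@(3, 17): e=[-10,8,46] → ·
    (0,9)@(1, 19): e=[22,0,22] → █  [on edge]
  covered (6 px):
    · · · · ·
    · · · · ·
    · · · · ·
    · · · · ·
    · █ · · ·
    · █ · · ·
    · █ · · ·
    █ · · · ·
    █ · · · ·
    █ · · · ·

Final: [[1,4],[2,5]]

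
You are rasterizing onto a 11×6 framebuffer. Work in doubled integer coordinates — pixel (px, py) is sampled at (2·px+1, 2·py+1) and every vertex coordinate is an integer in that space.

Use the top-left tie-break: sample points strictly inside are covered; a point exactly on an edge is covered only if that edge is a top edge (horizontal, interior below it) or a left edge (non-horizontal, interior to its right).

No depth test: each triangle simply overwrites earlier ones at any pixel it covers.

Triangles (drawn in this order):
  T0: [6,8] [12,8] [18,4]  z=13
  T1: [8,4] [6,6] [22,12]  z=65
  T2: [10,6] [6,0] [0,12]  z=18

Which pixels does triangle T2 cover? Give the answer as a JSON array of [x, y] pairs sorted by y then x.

T0:
  2·area = 24  (B↔C swapped to make it positive)
  edge (6, 8)→(18, 4): d=(12,-4) top-left  bias=+0
  edge (18, 4)→(12, 8): d=(-6,4) right/bottom  bias=-1
  edge (12, 8)→(6, 8): d=(-6,0) right/bottom  bias=-1
    (10,1)@(21, 3): e=[0,-6,30] → ·  [on edge]
    (7,2)@(15, 5): e=[0,6,18] → █  [on edge]
    (8,2)@(17, 5): e=[8,-2,18] → ·
    (4,3)@(9, 7): e=[0,18,6] → █  [on edge]
    (5,3)@(11, 7): e=[8,10,6] → █
    (6,3)@(13, 7): e=[16,2,6] → █
    (7,3)@(15, 7): e=[24,-6,6] → ·
    (1,4)@(3, 9): e=[0,30,-6] → ·  [on edge]
    (4,4)@(9, 9): e=[24,6,-6] → ·
    (5,4)@(11, 9): e=[32,-2,-6] → ·
    (6,4)@(13, 9): e=[40,-10,-6] → ·
  covered (4 px):
    · · · · · · · · · · ·
    · · · · · · · · · · ·
    · · · · · · · █ · · ·
    · · · · █ █ █ · · · ·
    · · · · · · · · · · ·
    · · · · · · · · · · ·
T1:
  2·area = 44  (B↔C swapped to make it positive)
  edge (8, 4)→(22, 12): d=(14,8) right/bottom  bias=-1
  edge (22, 12)→(6, 6): d=(-16,-6) top-left  bias=+0
  edge (6, 6)→(8, 4): d=(2,-2) top-left  bias=+0
    (5,0)@(11, 1): e=[-66,110,0] → ·  [on edge]
    (4,1)@(9, 3): e=[-22,66,0] → ·  [on edge]
    (3,2)@(7, 5): e=[22,22,0] → █  [on edge]
    (4,2)@(9, 5): e=[6,34,4] → █
    (5,2)@(11, 5): e=[-10,46,8] → ·
    (2,3)@(5, 7): e=[66,-22,0] → ·  [on edge]
    (3,3)@(7, 7): e=[50,-10,4] → ·
    (4,3)@(9, 7): e=[34,2,8] → █
    (5,3)@(11, 7): e=[18,14,12] → █
    (6,3)@(13, 7): e=[2,26,16] → █
    (7,3)@(15, 7): e=[-14,38,20] → ·
    (1,4)@(3, 9): e=[110,-66,0] → ·  [on edge]
    (0,5)@(1, 11): e=[154,-110,0] → ·  [on edge]
  covered (6 px):
    · · · · · · · · · · ·
    · · · · · · · · · · ·
    · · · █ █ · · · · · ·
    · · · · █ █ █ · · · ·
    · · · · · · · █ · · ·
    · · · · · · · · · · ·
T2:
  2·area = 84  (B↔C swapped to make it positive)
  edge (10, 6)→(0, 12): d=(-10,6) right/bottom  bias=-1
  edge (0, 12)→(6, 0): d=(6,-12) top-left  bias=+0
  edge (6, 0)→(10, 6): d=(4,6) right/bottom  bias=-1
    (2,1)@(5, 3): e=[60,6,18] → █
    (3,1)@(7, 3): e=[48,30,6] → █
    (4,1)@(9, 3): e=[36,54,-6] → ·
    (7,1)@(15, 3): e=[0,126,-42] → ·  [on edge]
    (2,2)@(5, 5): e=[40,18,26] → █
    (4,2)@(9, 5): e=[16,66,2] → █
    (5,2)@(11, 5): e=[4,90,-10] → ·
    (1,3)@(3, 7): e=[32,6,46] → █
    (4,3)@(9, 7): e=[-4,78,10] → ·
    (1,4)@(3, 9): e=[12,18,54] → █
    (2,4)@(5, 9): e=[0,42,42] → ·  [on edge]
    (3,4)@(7, 9): e=[-12,66,30] → ·
  covered (10 px):
    · · · · · · · · · · ·
    · · █ █ · · · · · · ·
    · · █ █ █ · · · · · ·
    · █ █ █ · · · · · · ·
    · █ · · · · · · · · ·
    █ · · · · · · · · · ·

Final: [[2,1],[3,1],[2,2],[3,2],[4,2],[1,3],[2,3],[3,3],[1,4],[0,5]]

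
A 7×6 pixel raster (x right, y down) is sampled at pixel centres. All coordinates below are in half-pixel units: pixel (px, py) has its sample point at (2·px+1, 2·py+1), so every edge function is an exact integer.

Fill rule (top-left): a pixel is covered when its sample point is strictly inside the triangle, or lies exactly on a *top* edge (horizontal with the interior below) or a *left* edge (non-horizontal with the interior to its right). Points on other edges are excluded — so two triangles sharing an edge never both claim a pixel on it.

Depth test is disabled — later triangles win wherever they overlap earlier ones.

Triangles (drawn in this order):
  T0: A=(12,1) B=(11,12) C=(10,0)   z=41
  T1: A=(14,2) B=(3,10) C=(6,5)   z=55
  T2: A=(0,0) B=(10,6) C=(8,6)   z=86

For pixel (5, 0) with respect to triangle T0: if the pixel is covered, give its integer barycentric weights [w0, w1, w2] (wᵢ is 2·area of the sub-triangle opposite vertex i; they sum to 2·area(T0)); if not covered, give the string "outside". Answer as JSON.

T0:
  2·area = 23
  edge (12, 1)→(11, 12): d=(-1,11) right/bottom  bias=-1
  edge (11, 12)→(10, 0): d=(-1,-12) top-left  bias=+0
  edge (10, 0)→(12, 1): d=(2,1) right/bottom  bias=-1
    (5,0)@(11, 1): e=[11,11,1] → █
    (6,0)@(13, 1): e=[-11,35,-1] → ·
    (5,1)@(11, 3): e=[9,9,5] → █
    (6,1)@(13, 3): e=[-13,33,3] → ·
    (5,2)@(11, 5): e=[7,7,9] → █
    (6,2)@(13, 5): e=[-15,31,7] → ·
    (5,3)@(11, 7): e=[5,5,13] → █
    (6,3)@(13, 7): e=[-17,29,11] → ·
    (5,4)@(11, 9): e=[3,3,17] → █
    (6,4)@(13, 9): e=[-19,27,15] → ·
    (5,5)@(11, 11): e=[1,1,21] → █
    (6,5)@(13, 11): e=[-21,25,19] → ·
  covered (6 px):
    · · · · · █ ·
    · · · · · █ ·
    · · · · · █ ·
    · · · · · █ ·
    · · · · · █ ·
    · · · · · █ ·
T1:
  2·area = 31
  edge (14, 2)→(3, 10): d=(-11,8) right/bottom  bias=-1
  edge (3, 10)→(6, 5): d=(3,-5) top-left  bias=+0
  edge (6, 5)→(14, 2): d=(8,-3) top-left  bias=+0
    (3,2)@(7, 5): e=[23,5,3] → █
    (4,2)@(9, 5): e=[7,15,9] → █
    (5,2)@(11, 5): e=[-9,25,15] → ·
    (2,3)@(5, 7): e=[17,1,13] → █
    (4,3)@(9, 7): e=[-15,21,25] → ·
    (2,4)@(5, 9): e=[-5,7,29] → ·
    (3,4)@(7, 9): e=[-21,17,35] → ·
  covered (4 px):
    · · · · · · ·
    · · · · · · ·
    · · · █ █ · ·
    · · █ █ · · ·
    · · · · · · ·
    · · · · · · ·
T2:
  2·area = 12
  edge (0, 0)→(10, 6): d=(10,6) right/bottom  bias=-1
  edge (10, 6)→(8, 6): d=(-2,0) right/bottom  bias=-1
  edge (8, 6)→(0, 0): d=(-8,-6) top-left  bias=+0
    (2,1)@(5, 3): e=[0,6,6] → ·  [on edge]
    (3,2)@(7, 5): e=[8,2,2] → █
    (4,2)@(9, 5): e=[-4,2,14] → ·
    (3,3)@(7, 7): e=[28,-2,-14] → ·
  covered (1 px):
    · · · · · · ·
    · · · · · · ·
    · · · █ · · ·
    · · · · · · ·
    · · · · · · ·
    · · · · · · ·

Final: [11,1,11]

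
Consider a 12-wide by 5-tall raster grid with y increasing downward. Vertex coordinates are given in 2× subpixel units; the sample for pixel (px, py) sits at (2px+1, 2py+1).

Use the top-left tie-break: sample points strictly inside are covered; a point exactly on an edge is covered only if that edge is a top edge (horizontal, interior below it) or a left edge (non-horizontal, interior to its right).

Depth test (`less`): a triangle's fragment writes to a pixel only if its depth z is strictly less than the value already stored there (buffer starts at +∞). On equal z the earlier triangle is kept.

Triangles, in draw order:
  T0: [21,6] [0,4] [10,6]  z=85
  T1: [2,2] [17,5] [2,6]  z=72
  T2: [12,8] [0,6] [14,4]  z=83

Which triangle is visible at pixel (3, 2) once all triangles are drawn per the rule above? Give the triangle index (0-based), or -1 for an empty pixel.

T0:
  2·area = 22  (B↔C swapped to make it positive)
  edge (21, 6)→(10, 6): d=(-11,0) right/bottom  bias=-1
  edge (10, 6)→(0, 4): d=(-10,-2) top-left  bias=+0
  edge (0, 4)→(21, 6): d=(21,2) right/bottom  bias=-1
    (2,2)@(5, 5): e=[11,0,11] → #  [on edge]
    (3,2)@(7, 5): e=[11,4,7] → #
    (4,2)@(9, 5): e=[11,8,3] → #
    (5,2)@(11, 5): e=[11,12,-1] → ·
    (2,3)@(5, 7): e=[-11,-20,53] → ·
    (3,3)@(7, 7): e=[-11,-16,49] → ·
    (4,3)@(9, 7): e=[-11,-12,45] → ·
    (7,3)@(15, 7): e=[-11,0,33] → ·  [on edge]
  covered (3 px):
    · · · · · · · · · · · ·
    · · · · · · · · · · · ·
    · · # # # · · · · · · ·
    · · · · · · · · · · · ·
    · · · · · · · · · · · ·
T1:
  2·area = 60
  edge (2, 2)→(17, 5): d=(15,3) right/bottom  bias=-1
  edge (17, 5)→(2, 6): d=(-15,1) right/bottom  bias=-1
  edge (2, 6)→(2, 2): d=(0,-4) top-left  bias=+0
    (1,1)@(3, 3): e=[12,44,4] → #
    (2,1)@(5, 3): e=[6,42,12] → #
    (3,1)@(7, 3): e=[0,40,20] → ·  [on edge]
    (1,2)@(3, 5): e=[42,14,4] → #
    (3,2)@(7, 5): e=[30,10,20] → #
    (4,2)@(9, 5): e=[24,8,28] → #
    (5,2)@(11, 5): e=[18,6,36] → #
    (6,2)@(13, 5): e=[12,4,44] → #
    (7,2)@(15, 5): e=[6,2,52] → #
    (8,2)@(17, 5): e=[0,0,60] → ·  [on edge]
    (1,3)@(3, 7): e=[72,-16,4] → ·
    (2,3)@(5, 7): e=[66,-18,12] → ·
  covered (9 px):
    · · · · · · · · · · · ·
    · # # · · · · · · · · ·
    · # # # # # # # · · · ·
    · · · · · · · · · · · ·
    · · · · · · · · · · · ·
T2:
  2·area = 52
  edge (12, 8)→(0, 6): d=(-12,-2) top-left  bias=+0
  edge (0, 6)→(14, 4): d=(14,-2) top-left  bias=+0
  edge (14, 4)→(12, 8): d=(-2,4) right/bottom  bias=-1
    (10,1)@(21, 3): e=[78,0,-26] → ·  [on edge]
    (3,2)@(7, 5): e=[26,0,26] → #  [on edge]
    (4,2)@(9, 5): e=[30,4,18] → #
    (5,2)@(11, 5): e=[34,8,10] → #
    (6,2)@(13, 5): e=[38,12,2] → #
    (7,2)@(15, 5): e=[42,16,-6] → ·
    (3,3)@(7, 7): e=[2,28,22] → #
    (6,3)@(13, 7): e=[14,40,-2] → ·
    (3,4)@(7, 9): e=[-22,56,18] → ·
    (4,4)@(9, 9): e=[-18,60,10] → ·
    (5,4)@(11, 9): e=[-14,64,2] → ·
  covered (7 px):
    · · · · · · · · · · · ·
    · · · · · · · · · · · ·
    · · · # # # # · · · · ·
    · · · # # # · · · · · ·
    · · · · · · · · · · · ·

Z-buffer (winner per pixel, '.' = empty):
  . . . . . . . . . . . .
  . 1 1 . . . . . . . . .
  . 1 1 1 1 1 1 1 . . . .
  . . . 2 2 2 . . . . . .
  . . . . . . . . . . . .

Final: 1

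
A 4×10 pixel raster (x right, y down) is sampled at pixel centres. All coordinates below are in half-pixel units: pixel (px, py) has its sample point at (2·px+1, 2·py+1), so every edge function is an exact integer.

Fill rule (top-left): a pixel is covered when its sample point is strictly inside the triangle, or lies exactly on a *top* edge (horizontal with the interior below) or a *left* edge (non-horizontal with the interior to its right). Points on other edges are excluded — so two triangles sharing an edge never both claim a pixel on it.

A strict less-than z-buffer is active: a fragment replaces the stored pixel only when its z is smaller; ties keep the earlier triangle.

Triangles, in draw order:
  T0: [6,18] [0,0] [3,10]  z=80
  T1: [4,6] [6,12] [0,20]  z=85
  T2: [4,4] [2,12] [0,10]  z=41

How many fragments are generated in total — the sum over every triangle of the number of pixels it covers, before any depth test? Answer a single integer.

T0:
  2·area = 6  (B↔C swapped to make it positive)
  edge (6, 18)→(3, 10): d=(-3,-8) top-left  bias=+0
  edge (3, 10)→(0, 0): d=(-3,-10) top-left  bias=+0
  edge (0, 0)→(6, 18): d=(6,18) right/bottom  bias=-1
    (0,1)@(1, 3): e=[5,1,0] → .  [on edge]
    (1,4)@(3, 9): e=[3,3,0] → .  [on edge]
    (2,7)@(5, 15): e=[1,5,0] → .  [on edge]
  covered (0 px):
    . . . .
    . . . .
    . . . .
    . . . .
    . . . .
    . . . .
    . . . .
    . . . .
    . . . .
    . . . .
T1:
  2·area = 52
  edge (4, 6)→(6, 12): d=(2,6) right/bottom  bias=-1
  edge (6, 12)→(0, 20): d=(-6,8) right/bottom  bias=-1
  edge (0, 20)→(4, 6): d=(4,-14) top-left  bias=+0
    (1,1)@(3, 3): e=[0,78,-26] → .  [on edge]
    (2,4)@(5, 9): e=[0,26,26] → .  [on edge]
    (1,5)@(3, 11): e=[16,30,6] → X
    (2,5)@(5, 11): e=[4,14,34] → X
    (3,5)@(7, 11): e=[-8,-2,62] → .
    (1,6)@(3, 13): e=[20,18,14] → X
    (3,6)@(7, 13): e=[-4,-14,70] → .
    (1,7)@(3, 15): e=[24,6,22] → X
    (2,7)@(5, 15): e=[12,-10,50] → .
    (3,7)@(7, 15): e=[0,-26,78] → .  [on edge]
    (0,8)@(1, 17): e=[40,10,2] → X
    (1,8)@(3, 17): e=[28,-6,30] → .
  covered (6 px):
    . . . .
    . . . .
    . . . .
    . . . .
    . . . .
    . X X .
    . X X .
    . X . .
    X . . .
    . . . .
T2:
  2·area = 20
  edge (4, 4)→(2, 12): d=(-2,8) right/bottom  bias=-1
  edge (2, 12)→(0, 10): d=(-2,-2) top-left  bias=+0
  edge (0, 10)→(4, 4): d=(4,-6) top-left  bias=+0
    (1,3)@(3, 7): e=[2,12,6] → X
    (2,3)@(5, 7): e=[-14,16,18] → .
    (0,4)@(1, 9): e=[14,4,2] → X
    (1,4)@(3, 9): e=[-2,8,14] → .
    (0,5)@(1, 11): e=[10,0,10] → X  [on edge]
    (1,5)@(3, 11): e=[-6,4,22] → .
    (0,6)@(1, 13): e=[6,-4,18] → .
    (1,6)@(3, 13): e=[-10,0,30] → .  [on edge]
    (2,7)@(5, 15): e=[-30,0,50] → .  [on edge]
    (3,8)@(7, 17): e=[-50,0,70] → .  [on edge]
  covered (3 px):
    . . . .
    . . . .
    . . . .
    . X . .
    X . . .
    X . . .
    . . . .
    . . . .
    . . . .
    . . . .

Answer: 9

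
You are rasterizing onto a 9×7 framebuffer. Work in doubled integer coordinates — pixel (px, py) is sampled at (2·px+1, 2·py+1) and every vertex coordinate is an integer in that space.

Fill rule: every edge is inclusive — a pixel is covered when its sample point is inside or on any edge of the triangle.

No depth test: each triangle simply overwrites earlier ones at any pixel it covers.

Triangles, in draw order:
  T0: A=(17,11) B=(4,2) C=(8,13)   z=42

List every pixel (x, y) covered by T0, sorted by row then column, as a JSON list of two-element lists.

T0:
  2·area = 107  (B↔C swapped to make it positive)
  edge (17, 11)→(8, 13): d=(-9,2) inclusive
  edge (8, 13)→(4, 2): d=(-4,-11) inclusive
  edge (4, 2)→(17, 11): d=(13,9) inclusive
    (2,1)@(5, 3): e=[96,7,4] → #
    (3,1)@(7, 3): e=[92,29,-14] → ·
    (2,2)@(5, 5): e=[78,-1,30] → ·
    (3,2)@(7, 5): e=[74,21,12] → #
    (4,2)@(9, 5): e=[70,43,-6] → ·
    (3,3)@(7, 7): e=[56,13,38] → #
    (4,3)@(9, 7): e=[52,35,20] → #
    (5,3)@(11, 7): e=[48,57,2] → #
    (6,3)@(13, 7): e=[44,79,-16] → ·
    (3,4)@(7, 9): e=[38,5,64] → #
    (6,4)@(13, 9): e=[26,71,10] → #
    (7,4)@(15, 9): e=[22,93,-8] → ·
    (8,5)@(17, 11): e=[0,107,0] → #  [on edge]
  covered (14 px):
    · · · · · · · · ·
    · · # · · · · · ·
    · · · # · · · · ·
    · · · # # # · · ·
    · · · # # # # · ·
    · · · · # # # # #
    · · · · · · · · ·

Final: [[2,1],[3,2],[3,3],[4,3],[5,3],[3,4],[4,4],[5,4],[6,4],[4,5],[5,5],[6,5],[7,5],[8,5]]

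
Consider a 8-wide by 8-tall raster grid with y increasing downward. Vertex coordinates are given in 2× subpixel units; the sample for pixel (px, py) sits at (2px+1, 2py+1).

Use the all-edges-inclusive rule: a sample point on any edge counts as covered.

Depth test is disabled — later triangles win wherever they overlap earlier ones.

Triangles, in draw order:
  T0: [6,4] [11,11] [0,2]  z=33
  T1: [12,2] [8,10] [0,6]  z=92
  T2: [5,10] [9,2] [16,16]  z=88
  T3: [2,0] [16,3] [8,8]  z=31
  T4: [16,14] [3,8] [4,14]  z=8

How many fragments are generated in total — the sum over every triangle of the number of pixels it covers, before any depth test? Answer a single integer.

T0:
  2·area = 32
  edge (6, 4)→(11, 11): d=(5,7) inclusive
  edge (11, 11)→(0, 2): d=(-11,-9) inclusive
  edge (0, 2)→(6, 4): d=(6,2) inclusive
    (1,1)@(3, 3): e=[16,16,0] → X  [on edge]
    (2,1)@(5, 3): e=[2,34,-4] → .
    (1,2)@(3, 5): e=[26,-6,12] → .
    (2,2)@(5, 5): e=[12,12,8] → X
    (3,2)@(7, 5): e=[-2,30,4] → .
    (4,2)@(9, 5): e=[-16,48,0] → .  [on edge]
    (2,3)@(5, 7): e=[22,-10,20] → .
    (3,3)@(7, 7): e=[8,8,16] → X
    (4,3)@(9, 7): e=[-6,26,12] → .
    (7,3)@(15, 7): e=[-48,80,0] → .  [on edge]
    (3,4)@(7, 9): e=[18,-14,28] → .
    (4,4)@(9, 9): e=[4,4,24] → X
    (5,5)@(11, 11): e=[0,0,32] → X  [on edge]
  covered (5 px):
    . . . . . . . .
    . X . . . . . .
    . . X . . . . .
    . . . X . . . .
    . . . . X . . .
    . . . . . X . .
    . . . . . . . .
    . . . . . . . .
T1:
  2·area = 80
  edge (12, 2)→(8, 10): d=(-4,8) inclusive
  edge (8, 10)→(0, 6): d=(-8,-4) inclusive
  edge (0, 6)→(12, 2): d=(12,-4) inclusive
    (7,0)@(15, 1): e=[-20,100,0] → .  [on edge]
    (4,1)@(9, 3): e=[20,60,0] → X  [on edge]
    (5,1)@(11, 3): e=[4,68,8] → X
    (6,1)@(13, 3): e=[-12,76,16] → .
    (1,2)@(3, 5): e=[60,20,0] → X  [on edge]
    (2,2)@(5, 5): e=[44,28,8] → X
    (3,2)@(7, 5): e=[28,36,16] → X
    (5,2)@(11, 5): e=[-4,52,32] → .
    (1,3)@(3, 7): e=[52,4,24] → X
    (5,3)@(11, 7): e=[-12,36,56] → .
    (1,4)@(3, 9): e=[44,-12,48] → .
    (2,4)@(5, 9): e=[28,-4,56] → .
  covered (11 px):
    . . . . . . . .
    . . . . X X . .
    . X X X X . . .
    . X X X X . . .
    . . . X . . . .
    . . . . . . . .
    . . . . . . . .
    . . . . . . . .
T2:
  2·area = 112
  edge (5, 10)→(9, 2): d=(4,-8) inclusive
  edge (9, 2)→(16, 16): d=(7,14) inclusive
  edge (16, 16)→(5, 10): d=(-11,-6) inclusive
    (4,1)@(9, 3): e=[4,7,101] → X
    (5,1)@(11, 3): e=[20,-21,113] → .
    (4,2)@(9, 5): e=[12,21,79] → X
    (5,2)@(11, 5): e=[28,-7,91] → .
    (3,3)@(7, 7): e=[4,63,45] → X
    (5,3)@(11, 7): e=[36,7,69] → X
    (6,3)@(13, 7): e=[52,-21,81] → .
    (3,4)@(7, 9): e=[12,77,23] → X
    (6,4)@(13, 9): e=[60,-7,59] → .
    (3,5)@(7, 11): e=[20,91,1] → X
    (6,5)@(13, 11): e=[68,7,37] → X
    (7,5)@(15, 11): e=[84,-21,49] → .
  covered (15 px):
    . . . . . . . .
    . . . . X . . .
    . . . . X . . .
    . . . X X X . .
    . . . X X X . .
    . . . X X X X .
    . . . . . X X .
    . . . . . . . X
T3:
  2·area = 94
  edge (2, 0)→(16, 3): d=(14,3) inclusive
  edge (16, 3)→(8, 8): d=(-8,5) inclusive
  edge (8, 8)→(2, 0): d=(-6,-8) inclusive
    (1,0)@(3, 1): e=[11,81,2] → X
    (2,0)@(5, 1): e=[5,71,18] → X
    (3,0)@(7, 1): e=[-1,61,34] → .
    (1,1)@(3, 3): e=[39,65,-10] → .
    (2,1)@(5, 3): e=[33,55,6] → X
    (3,1)@(7, 3): e=[27,45,22] → X
    (4,1)@(9, 3): e=[21,35,38] → X
    (5,1)@(11, 3): e=[15,25,54] → X
    (6,1)@(13, 3): e=[9,15,70] → X
    (7,1)@(15, 3): e=[3,5,86] → X
    (2,2)@(5, 5): e=[61,39,-6] → .
    (3,2)@(7, 5): e=[55,29,10] → X
  covered (12 px):
    . X X . . . . .
    . . X X X X X X
    . . . X X X . .
    . . . . X . . .
    . . . . . . . .
    . . . . . . . .
    . . . . . . . .
    . . . . . . . .
T4:
  2·area = 72  (B↔C swapped to make it positive)
  edge (16, 14)→(4, 14): d=(-12,0) inclusive
  edge (4, 14)→(3, 8): d=(-1,-6) inclusive
  edge (3, 8)→(16, 14): d=(13,6) inclusive
    (2,4)@(5, 9): e=[60,11,1] → X
    (3,4)@(7, 9): e=[60,23,-11] → .
    (2,5)@(5, 11): e=[36,9,27] → X
    (3,5)@(7, 11): e=[36,21,15] → X
    (4,5)@(9, 11): e=[36,33,3] → X
    (5,5)@(11, 11): e=[36,45,-9] → .
    (2,6)@(5, 13): e=[12,7,53] → X
    (5,6)@(11, 13): e=[12,43,17] → X
    (6,6)@(13, 13): e=[12,55,5] → X
    (7,6)@(15, 13): e=[12,67,-7] → .
    (2,7)@(5, 15): e=[-12,5,79] → .
    (3,7)@(7, 15): e=[-12,17,67] → .
  covered (9 px):
    . . . . . . . .
    . . . . . . . .
    . . . . . . . .
    . . . . . . . .
    . . X . . . . .
    . . X X X . . .
    . . X X X X X .
    . . . . . . . .

Final: 52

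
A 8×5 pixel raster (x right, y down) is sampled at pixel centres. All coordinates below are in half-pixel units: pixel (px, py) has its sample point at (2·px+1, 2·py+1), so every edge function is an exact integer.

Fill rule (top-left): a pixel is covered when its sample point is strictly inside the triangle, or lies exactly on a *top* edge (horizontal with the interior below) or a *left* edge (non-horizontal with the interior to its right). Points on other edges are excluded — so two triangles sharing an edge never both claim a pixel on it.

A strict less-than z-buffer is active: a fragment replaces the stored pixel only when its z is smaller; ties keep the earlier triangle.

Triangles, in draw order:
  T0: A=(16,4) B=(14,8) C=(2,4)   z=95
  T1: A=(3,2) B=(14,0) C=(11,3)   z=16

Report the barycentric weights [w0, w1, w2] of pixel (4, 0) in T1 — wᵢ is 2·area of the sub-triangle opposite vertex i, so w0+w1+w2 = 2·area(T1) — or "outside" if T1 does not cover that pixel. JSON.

T0:
  2·area = 56
  edge (16, 4)→(14, 8): d=(-2,4) right/bottom  bias=-1
  edge (14, 8)→(2, 4): d=(-12,-4) top-left  bias=+0
  edge (2, 4)→(16, 4): d=(14,0) top-left  bias=+0
    (2,2)@(5, 5): e=[42,0,14] → #  [on edge]
    (3,2)@(7, 5): e=[34,8,14] → #
    (4,2)@(9, 5): e=[26,16,14] → #
    (5,2)@(11, 5): e=[18,24,14] → #
    (6,2)@(13, 5): e=[10,32,14] → #
    (7,2)@(15, 5): e=[2,40,14] → #
    (2,3)@(5, 7): e=[38,-24,42] → ·
    (3,3)@(7, 7): e=[30,-16,42] → ·
    (4,3)@(9, 7): e=[22,-8,42] → ·
    (5,3)@(11, 7): e=[14,0,42] → #  [on edge]
    (7,3)@(15, 7): e=[-2,16,42] → ·
    (5,4)@(11, 9): e=[10,-24,70] → ·
  covered (8 px):
    · · · · · · · ·
    · · · · · · · ·
    · · # # # # # #
    · · · · · # # ·
    · · · · · · · ·
T1:
  2·area = 27
  edge (3, 2)→(14, 0): d=(11,-2) top-left  bias=+0
  edge (14, 0)→(11, 3): d=(-3,3) right/bottom  bias=-1
  edge (11, 3)→(3, 2): d=(-8,-1) top-left  bias=+0
    (4,0)@(9, 1): e=[1,12,14] → #
    (5,0)@(11, 1): e=[5,6,16] → #
    (6,0)@(13, 1): e=[9,0,18] → ·  [on edge]
    (4,1)@(9, 3): e=[23,6,-2] → ·
    (5,1)@(11, 3): e=[27,0,0] → ·  [on edge]
    (4,2)@(9, 5): e=[45,0,-18] → ·  [on edge]
    (3,3)@(7, 7): e=[63,0,-36] → ·  [on edge]
    (2,4)@(5, 9): e=[81,0,-54] → ·  [on edge]
  covered (2 px):
    · · · · # # · ·
    · · · · · · · ·
    · · · · · · · ·
    · · · · · · · ·
    · · · · · · · ·

Result: [12,14,1]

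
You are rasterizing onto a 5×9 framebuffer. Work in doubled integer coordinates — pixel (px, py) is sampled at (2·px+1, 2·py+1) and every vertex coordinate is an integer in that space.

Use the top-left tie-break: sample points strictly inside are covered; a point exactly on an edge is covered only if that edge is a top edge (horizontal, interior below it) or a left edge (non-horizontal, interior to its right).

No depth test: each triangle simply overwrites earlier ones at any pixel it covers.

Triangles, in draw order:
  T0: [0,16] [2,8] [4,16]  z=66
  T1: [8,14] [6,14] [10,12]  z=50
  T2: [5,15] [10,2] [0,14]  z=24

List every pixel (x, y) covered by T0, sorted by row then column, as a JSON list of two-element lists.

T0:
  2·area = 32
  edge (0, 16)→(2, 8): d=(2,-8) top-left  bias=+0
  edge (2, 8)→(4, 16): d=(2,8) right/bottom  bias=-1
  edge (4, 16)→(0, 16): d=(-4,0) right/bottom  bias=-1
    (0,6)@(1, 13): e=[2,18,12] → #
    (1,6)@(3, 13): e=[18,2,12] → #
    (2,6)@(5, 13): e=[34,-14,12] → ·
    (0,7)@(1, 15): e=[6,22,4] → #
    (2,7)@(5, 15): e=[38,-10,4] → ·
    (0,8)@(1, 17): e=[10,26,-4] → ·
    (1,8)@(3, 17): e=[26,10,-4] → ·
  covered (4 px):
    · · · · ·
    · · · · ·
    · · · · ·
    · · · · ·
    · · · · ·
    · · · · ·
    # # · · ·
    # # · · ·
    · · · · ·
T1:
  2·area = 4
  edge (8, 14)→(6, 14): d=(-2,0) right/bottom  bias=-1
  edge (6, 14)→(10, 12): d=(4,-2) top-left  bias=+0
  edge (10, 12)→(8, 14): d=(-2,2) right/bottom  bias=-1
    (4,6)@(9, 13): e=[2,2,0] → ·  [on edge]
    (3,7)@(7, 15): e=[-2,6,0] → ·  [on edge]
    (2,8)@(5, 17): e=[-6,10,0] → ·  [on edge]
  covered (0 px):
    · · · · ·
    · · · · ·
    · · · · ·
    · · · · ·
    · · · · ·
    · · · · ·
    · · · · ·
    · · · · ·
    · · · · ·
T2:
  2·area = 70  (B↔C swapped to make it positive)
  edge (5, 15)→(0, 14): d=(-5,-1) top-left  bias=+0
  edge (0, 14)→(10, 2): d=(10,-12) top-left  bias=+0
  edge (10, 2)→(5, 15): d=(-5,13) right/bottom  bias=-1
    (3,3)@(7, 7): e=[42,14,14] → #
    (4,3)@(9, 7): e=[44,38,-12] → ·
    (2,4)@(5, 9): e=[30,10,30] → #
    (4,4)@(9, 9): e=[34,58,-22] → ·
    (1,5)@(3, 11): e=[18,6,46] → #
    (3,5)@(7, 11): e=[22,54,-6] → ·
    (0,6)@(1, 13): e=[6,2,62] → #
    (3,6)@(7, 13): e=[12,74,-16] → ·
    (0,7)@(1, 15): e=[-4,22,52] → ·
    (1,7)@(3, 15): e=[-2,46,26] → ·
    (2,7)@(5, 15): e=[0,70,0] → ·  [on edge]
  covered (8 px):
    · · · · ·
    · · · · ·
    · · · · ·
    · · · # ·
    · · # # ·
    · # # · ·
    # # # · ·
    · · · · ·
    · · · · ·

Final: [[0,6],[1,6],[0,7],[1,7]]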